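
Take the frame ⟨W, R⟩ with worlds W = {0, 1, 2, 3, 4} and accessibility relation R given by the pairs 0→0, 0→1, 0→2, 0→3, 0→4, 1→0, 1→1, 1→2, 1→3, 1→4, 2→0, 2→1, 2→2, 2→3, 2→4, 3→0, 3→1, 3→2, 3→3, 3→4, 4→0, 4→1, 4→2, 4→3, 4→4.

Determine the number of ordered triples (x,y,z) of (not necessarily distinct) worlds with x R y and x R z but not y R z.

0

R is Euclidean; there are no such tuples.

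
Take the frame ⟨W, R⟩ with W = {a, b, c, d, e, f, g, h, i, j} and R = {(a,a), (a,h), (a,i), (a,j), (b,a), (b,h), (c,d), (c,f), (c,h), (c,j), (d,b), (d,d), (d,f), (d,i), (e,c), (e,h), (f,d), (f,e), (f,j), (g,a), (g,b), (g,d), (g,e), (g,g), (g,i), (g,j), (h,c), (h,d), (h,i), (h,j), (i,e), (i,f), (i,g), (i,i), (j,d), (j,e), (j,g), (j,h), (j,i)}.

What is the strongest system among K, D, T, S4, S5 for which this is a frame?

Serial (axiom D): yes — every world has a successor (e.g. a R a).
Reflexive (axiom T): no — b is not related to itself.
Transitive (axiom 4): no — a R h and h R c, but not a R c.
Euclidean (axiom 5): no — a R i and a R h, but not i R h.
So F validates K, D; T would additionally require R to be reflexive. The strongest is D.

D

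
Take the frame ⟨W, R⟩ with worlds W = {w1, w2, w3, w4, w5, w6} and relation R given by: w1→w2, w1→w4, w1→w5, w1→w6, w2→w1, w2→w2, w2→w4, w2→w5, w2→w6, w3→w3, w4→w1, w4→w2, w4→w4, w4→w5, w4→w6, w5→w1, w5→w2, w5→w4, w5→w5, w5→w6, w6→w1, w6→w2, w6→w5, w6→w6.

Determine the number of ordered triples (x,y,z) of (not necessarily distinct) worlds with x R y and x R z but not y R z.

8

Enumerating: (w1,w6,w4), (w2,w1,w1), (w2,w6,w4), (w4,w1,w1), (w4,w6,w4), (w5,w1,w1), (w5,w6,w4), (w6,w1,w1).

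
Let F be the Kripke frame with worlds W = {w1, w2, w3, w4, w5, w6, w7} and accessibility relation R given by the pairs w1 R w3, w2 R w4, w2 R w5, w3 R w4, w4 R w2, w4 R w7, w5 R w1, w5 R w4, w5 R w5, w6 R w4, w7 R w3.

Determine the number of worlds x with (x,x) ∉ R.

6

Enumerating: w1, w2, w3, w4, w6, w7.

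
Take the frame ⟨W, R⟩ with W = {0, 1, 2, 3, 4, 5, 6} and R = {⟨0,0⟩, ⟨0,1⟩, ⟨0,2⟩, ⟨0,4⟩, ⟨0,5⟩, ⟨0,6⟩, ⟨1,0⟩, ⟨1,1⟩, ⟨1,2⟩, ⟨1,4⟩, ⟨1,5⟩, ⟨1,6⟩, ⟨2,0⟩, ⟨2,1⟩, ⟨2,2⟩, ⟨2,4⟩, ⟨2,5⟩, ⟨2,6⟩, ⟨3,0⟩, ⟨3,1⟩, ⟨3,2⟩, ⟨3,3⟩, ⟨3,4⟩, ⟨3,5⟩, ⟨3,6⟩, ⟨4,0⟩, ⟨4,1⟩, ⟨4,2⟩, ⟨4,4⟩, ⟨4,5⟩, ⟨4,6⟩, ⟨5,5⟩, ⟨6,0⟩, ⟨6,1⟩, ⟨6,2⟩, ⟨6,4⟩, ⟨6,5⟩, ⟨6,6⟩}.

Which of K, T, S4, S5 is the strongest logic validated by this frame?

S4

Reflexive (axiom T): yes — every world is R-related to itself.
Transitive (axiom 4): yes — every two-step R-path is closed by a direct edge.
Euclidean (axiom 5): no — 0 R 5 and 0 R 1, but not 5 R 1.
So F validates K, T, S4; S5 would additionally require R to be Euclidean. The strongest is S4.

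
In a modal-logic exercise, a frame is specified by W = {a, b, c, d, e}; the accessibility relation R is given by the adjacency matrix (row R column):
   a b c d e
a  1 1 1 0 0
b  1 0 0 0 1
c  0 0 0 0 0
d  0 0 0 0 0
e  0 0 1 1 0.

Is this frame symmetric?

Symmetric: no — a R c but not c R a.

No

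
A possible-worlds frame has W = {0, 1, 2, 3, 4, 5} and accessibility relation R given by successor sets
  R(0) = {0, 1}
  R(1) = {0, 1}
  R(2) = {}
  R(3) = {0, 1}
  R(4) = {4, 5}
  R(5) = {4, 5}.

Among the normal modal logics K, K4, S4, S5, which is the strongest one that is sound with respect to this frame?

K4

Transitive (axiom 4): yes — every two-step R-path is closed by a direct edge.
Reflexive (axiom T): no — 2 is not related to itself.
Euclidean (axiom 5): yes — any two successors of a common world are R-related.
So F validates K, K4; S4 would additionally require R to be reflexive. The strongest is K4.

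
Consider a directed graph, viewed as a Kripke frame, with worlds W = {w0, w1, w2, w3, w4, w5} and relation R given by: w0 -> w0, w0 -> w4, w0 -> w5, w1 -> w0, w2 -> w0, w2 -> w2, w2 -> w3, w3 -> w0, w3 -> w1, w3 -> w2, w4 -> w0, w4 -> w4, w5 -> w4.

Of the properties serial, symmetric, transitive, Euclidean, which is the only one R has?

Serial: yes — every world has a successor (e.g. w0 R w0).
Symmetric: no — w0 R w5 but not w5 R w0.
Transitive: no — w1 R w0 and w0 R w4, but not w1 R w4.
Euclidean: no — w0 R w4 and w0 R w5, but not w4 R w5.
Only serial holds.

serial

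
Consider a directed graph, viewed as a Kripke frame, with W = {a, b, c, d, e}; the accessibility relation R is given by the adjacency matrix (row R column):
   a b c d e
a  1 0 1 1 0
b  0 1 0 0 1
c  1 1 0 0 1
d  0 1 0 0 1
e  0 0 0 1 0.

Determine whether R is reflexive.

Reflexive: no — c is not related to itself.

No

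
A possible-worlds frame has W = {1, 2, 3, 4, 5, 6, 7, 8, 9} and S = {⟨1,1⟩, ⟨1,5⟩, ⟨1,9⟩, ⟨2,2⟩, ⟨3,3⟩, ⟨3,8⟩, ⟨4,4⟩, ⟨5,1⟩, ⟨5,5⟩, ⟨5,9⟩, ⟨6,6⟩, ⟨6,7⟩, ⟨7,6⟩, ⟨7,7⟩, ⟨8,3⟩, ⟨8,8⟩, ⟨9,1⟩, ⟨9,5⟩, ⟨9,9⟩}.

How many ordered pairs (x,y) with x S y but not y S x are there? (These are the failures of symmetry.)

0

S is symmetric; there are no such tuples.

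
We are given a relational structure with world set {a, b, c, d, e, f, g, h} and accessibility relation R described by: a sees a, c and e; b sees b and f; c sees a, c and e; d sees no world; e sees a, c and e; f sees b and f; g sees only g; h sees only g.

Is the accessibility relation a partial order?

Reflexive: no — d is not related to itself.
Transitive: yes — every two-step R-path is closed by a direct edge.
Antisymmetric: no — a R c and c R a with a ≠ c.
So R is not a partial order.

No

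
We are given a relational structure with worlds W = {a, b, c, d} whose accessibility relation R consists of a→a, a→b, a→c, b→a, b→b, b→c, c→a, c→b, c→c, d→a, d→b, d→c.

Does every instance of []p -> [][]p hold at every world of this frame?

Axiom 4 corresponds to the accessibility relation being transitive.
Transitive: yes — every two-step R-path is closed by a direct edge.

Yes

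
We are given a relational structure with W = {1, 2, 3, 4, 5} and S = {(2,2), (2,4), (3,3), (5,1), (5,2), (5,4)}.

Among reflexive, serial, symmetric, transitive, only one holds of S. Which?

Reflexive: no — 1 is not related to itself.
Serial: no — 1 has no S-successor.
Symmetric: no — 2 S 4 but not 4 S 2.
Transitive: yes — every two-step S-path is closed by a direct edge.
Only transitive holds.

transitive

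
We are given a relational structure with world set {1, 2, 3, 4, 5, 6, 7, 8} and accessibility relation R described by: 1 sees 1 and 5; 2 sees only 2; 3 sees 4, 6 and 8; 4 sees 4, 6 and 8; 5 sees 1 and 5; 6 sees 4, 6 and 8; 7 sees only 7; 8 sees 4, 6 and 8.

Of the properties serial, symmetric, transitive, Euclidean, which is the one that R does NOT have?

Serial: yes — every world has a successor (e.g. 1 R 1).
Symmetric: no — 3 R 4 but not 4 R 3.
Transitive: yes — every two-step R-path is closed by a direct edge.
Euclidean: yes — any two successors of a common world are R-related.
Only symmetric fails.

symmetric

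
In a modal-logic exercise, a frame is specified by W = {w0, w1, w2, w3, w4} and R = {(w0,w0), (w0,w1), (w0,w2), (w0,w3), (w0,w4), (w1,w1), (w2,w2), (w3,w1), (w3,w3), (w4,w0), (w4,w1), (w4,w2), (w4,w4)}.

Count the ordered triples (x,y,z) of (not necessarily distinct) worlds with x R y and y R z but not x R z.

Enumerating: (w4,w0,w3).

1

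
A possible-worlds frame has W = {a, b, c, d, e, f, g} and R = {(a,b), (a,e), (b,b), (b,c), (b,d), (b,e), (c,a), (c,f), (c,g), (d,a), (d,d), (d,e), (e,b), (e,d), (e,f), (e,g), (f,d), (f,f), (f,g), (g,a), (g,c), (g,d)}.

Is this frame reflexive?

No

Reflexive: no — a is not related to itself.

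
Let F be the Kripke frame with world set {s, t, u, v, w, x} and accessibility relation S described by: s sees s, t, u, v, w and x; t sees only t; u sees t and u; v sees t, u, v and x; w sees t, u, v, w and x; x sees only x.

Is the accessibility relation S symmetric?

Symmetric: no — s S t but not t S s.

No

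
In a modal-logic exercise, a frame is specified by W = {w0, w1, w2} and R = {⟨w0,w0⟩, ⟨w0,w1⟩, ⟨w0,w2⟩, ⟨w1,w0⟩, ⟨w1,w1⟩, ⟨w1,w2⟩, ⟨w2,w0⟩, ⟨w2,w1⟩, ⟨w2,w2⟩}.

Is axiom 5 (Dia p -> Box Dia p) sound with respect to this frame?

The schema 5 characterises exactly the Euclidean frames.
Euclidean: yes — any two successors of a common world are R-related.

Yes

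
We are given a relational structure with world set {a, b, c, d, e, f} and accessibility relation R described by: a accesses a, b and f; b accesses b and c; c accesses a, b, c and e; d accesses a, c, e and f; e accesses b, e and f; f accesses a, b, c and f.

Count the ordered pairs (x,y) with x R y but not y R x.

11

Enumerating: (a,b), (c,a), (c,e), (d,a), (d,c), (d,e), (d,f), (e,b), (e,f), (f,b), (f,c).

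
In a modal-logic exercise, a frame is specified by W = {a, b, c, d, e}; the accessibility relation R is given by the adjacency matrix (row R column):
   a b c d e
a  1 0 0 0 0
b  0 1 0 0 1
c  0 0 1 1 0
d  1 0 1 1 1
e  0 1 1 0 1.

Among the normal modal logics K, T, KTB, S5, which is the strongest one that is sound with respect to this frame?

T

Reflexive (axiom T): yes — every world is R-related to itself.
Symmetric (axiom B): no — d R a but not a R d.
Euclidean (axiom 5): no — d R a and d R c, but not a R c.
So F validates K, T; KTB would additionally require R to be symmetric. The strongest is T.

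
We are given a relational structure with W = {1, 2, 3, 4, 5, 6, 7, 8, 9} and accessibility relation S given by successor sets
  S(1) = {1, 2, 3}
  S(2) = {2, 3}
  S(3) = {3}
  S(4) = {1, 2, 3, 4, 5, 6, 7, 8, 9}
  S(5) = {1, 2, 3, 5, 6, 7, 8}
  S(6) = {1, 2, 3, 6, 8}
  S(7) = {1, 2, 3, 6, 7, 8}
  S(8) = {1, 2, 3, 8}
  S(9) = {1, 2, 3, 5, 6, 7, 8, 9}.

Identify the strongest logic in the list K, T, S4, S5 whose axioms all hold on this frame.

Reflexive (axiom T): yes — every world is S-related to itself.
Transitive (axiom 4): yes — every two-step S-path is closed by a direct edge.
Euclidean (axiom 5): no — 1 S 3 and 1 S 2, but not 3 S 2.
So F validates K, T, S4; S5 would additionally require S to be Euclidean. The strongest is S4.

S4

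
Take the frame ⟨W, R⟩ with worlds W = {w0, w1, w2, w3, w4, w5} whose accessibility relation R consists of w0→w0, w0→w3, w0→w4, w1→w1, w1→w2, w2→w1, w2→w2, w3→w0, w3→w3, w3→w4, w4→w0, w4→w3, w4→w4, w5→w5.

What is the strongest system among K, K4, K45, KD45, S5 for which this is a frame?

S5

Transitive (axiom 4): yes — every two-step R-path is closed by a direct edge.
Euclidean (axiom 5): yes — any two successors of a common world are R-related.
Serial (axiom D): yes — every world has a successor (e.g. w0 R w0).
Reflexive (axiom T): yes — every world is R-related to itself.
So F validates K, K4, K45, KD45, S5. The strongest is S5.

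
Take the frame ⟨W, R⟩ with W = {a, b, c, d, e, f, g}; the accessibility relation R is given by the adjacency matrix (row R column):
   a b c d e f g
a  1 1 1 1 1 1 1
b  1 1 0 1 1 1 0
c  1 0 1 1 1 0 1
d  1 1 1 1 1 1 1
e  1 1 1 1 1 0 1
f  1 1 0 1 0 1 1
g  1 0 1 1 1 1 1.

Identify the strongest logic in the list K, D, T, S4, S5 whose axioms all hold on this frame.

T

Serial (axiom D): yes — every world has a successor (e.g. a R a).
Reflexive (axiom T): yes — every world is R-related to itself.
Transitive (axiom 4): no — b R a and a R c, but not b R c.
Euclidean (axiom 5): no — a R b and a R c, but not b R c.
So F validates K, D, T; S4 would additionally require R to be transitive. The strongest is T.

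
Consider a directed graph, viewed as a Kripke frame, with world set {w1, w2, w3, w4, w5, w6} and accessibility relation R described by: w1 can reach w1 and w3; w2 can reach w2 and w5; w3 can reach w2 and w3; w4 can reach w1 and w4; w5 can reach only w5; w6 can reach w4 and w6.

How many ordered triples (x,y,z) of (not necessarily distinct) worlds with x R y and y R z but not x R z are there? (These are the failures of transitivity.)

4

Enumerating: (w1,w3,w2), (w3,w2,w5), (w4,w1,w3), (w6,w4,w1).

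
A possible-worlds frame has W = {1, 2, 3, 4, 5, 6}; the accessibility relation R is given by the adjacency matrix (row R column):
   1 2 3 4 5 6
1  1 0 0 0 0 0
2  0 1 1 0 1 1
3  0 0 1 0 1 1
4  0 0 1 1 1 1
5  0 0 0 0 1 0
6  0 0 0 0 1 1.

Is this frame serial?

Serial: yes — every world has a successor (e.g. 1 R 1).

Yes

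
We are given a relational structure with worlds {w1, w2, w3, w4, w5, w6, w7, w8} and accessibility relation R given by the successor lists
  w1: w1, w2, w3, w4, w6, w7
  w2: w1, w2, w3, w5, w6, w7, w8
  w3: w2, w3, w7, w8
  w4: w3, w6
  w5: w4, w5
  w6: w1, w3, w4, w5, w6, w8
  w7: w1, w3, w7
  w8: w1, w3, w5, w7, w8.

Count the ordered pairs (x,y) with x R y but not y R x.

14

Enumerating: (w1,w3), (w1,w4), (w2,w5), (w2,w6), (w2,w7), (w2,w8), (w4,w3), (w5,w4), (w6,w3), (w6,w5), (w6,w8), (w8,w1), (w8,w5), (w8,w7).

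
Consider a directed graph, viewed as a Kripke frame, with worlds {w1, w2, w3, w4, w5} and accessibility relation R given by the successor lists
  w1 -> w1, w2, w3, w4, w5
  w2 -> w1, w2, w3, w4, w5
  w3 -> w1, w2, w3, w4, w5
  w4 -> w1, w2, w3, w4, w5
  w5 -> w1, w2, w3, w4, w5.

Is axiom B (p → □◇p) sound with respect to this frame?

Axiom B corresponds to the accessibility relation being symmetric.
Symmetric: yes — every pair in R has its reverse in R.

Yes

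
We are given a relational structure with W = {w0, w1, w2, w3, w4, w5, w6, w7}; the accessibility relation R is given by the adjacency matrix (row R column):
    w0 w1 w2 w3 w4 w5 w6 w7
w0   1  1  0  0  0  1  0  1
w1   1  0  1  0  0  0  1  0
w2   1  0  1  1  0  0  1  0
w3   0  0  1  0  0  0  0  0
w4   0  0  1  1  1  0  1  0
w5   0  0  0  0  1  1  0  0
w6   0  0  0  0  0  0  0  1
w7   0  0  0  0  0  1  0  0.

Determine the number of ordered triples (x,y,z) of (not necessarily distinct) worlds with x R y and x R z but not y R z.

34

Enumerating: (w0,w1,w1), (w0,w1,w5), (w0,w1,w7), (w0,w5,w0), (w0,w5,w1), (w0,w5,w7), (w0,w7,w0), (w0,w7,w1), (w0,w7,w7), (w1,w0,w2), (w1,w0,w6), (w1,w6,w0), … and 22 more.
Total: 34.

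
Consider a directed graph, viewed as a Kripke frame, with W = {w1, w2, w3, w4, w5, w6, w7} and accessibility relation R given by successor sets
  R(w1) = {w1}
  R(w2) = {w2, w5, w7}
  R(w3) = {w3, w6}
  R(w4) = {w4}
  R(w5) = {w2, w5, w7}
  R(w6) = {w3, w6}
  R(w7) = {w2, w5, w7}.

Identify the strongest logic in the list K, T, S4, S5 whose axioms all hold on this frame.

S5

Reflexive (axiom T): yes — every world is R-related to itself.
Transitive (axiom 4): yes — every two-step R-path is closed by a direct edge.
Euclidean (axiom 5): yes — any two successors of a common world are R-related.
So F validates K, T, S4, S5. The strongest is S5.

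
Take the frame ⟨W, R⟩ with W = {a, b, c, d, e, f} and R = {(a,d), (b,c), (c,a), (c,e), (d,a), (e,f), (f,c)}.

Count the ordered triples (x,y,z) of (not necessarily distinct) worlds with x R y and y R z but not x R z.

9

Enumerating: (a,d,a), (b,c,a), (b,c,e), (c,a,d), (c,e,f), (d,a,d), (e,f,c), (f,c,a), (f,c,e).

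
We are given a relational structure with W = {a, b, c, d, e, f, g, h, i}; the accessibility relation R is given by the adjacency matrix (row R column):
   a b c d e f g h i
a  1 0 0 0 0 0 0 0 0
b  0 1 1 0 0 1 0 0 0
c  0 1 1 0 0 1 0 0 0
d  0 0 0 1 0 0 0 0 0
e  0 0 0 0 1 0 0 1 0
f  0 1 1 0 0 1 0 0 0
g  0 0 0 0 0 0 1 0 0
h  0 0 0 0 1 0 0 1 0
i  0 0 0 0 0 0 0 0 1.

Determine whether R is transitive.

Transitive: yes — every two-step R-path is closed by a direct edge.

Yes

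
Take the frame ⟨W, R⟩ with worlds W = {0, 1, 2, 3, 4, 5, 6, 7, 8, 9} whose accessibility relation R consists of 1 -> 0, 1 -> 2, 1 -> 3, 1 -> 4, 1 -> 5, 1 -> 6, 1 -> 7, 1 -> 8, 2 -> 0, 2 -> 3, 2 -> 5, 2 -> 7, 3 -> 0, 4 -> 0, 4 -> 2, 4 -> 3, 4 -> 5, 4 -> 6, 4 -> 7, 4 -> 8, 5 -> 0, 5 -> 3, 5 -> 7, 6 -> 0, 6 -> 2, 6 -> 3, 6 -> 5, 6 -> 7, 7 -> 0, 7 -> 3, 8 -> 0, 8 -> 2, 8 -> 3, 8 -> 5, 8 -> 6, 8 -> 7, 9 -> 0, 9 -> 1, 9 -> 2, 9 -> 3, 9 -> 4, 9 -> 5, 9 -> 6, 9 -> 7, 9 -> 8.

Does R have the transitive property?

Transitive: yes — every two-step R-path is closed by a direct edge.

Yes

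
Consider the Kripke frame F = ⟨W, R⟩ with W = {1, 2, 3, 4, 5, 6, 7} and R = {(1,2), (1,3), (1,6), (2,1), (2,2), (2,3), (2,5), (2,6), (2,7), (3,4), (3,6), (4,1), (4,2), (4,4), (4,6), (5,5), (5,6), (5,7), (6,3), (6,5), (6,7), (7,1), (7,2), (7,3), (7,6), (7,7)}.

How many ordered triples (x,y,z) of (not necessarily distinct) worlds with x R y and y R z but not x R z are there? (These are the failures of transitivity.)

Enumerating: (1,2,1), (1,2,5), (1,2,7), (1,3,4), (1,6,5), (1,6,7), (2,3,4), (3,4,1), (3,4,2), (3,6,3), (3,6,5), (3,6,7), … and 20 more.
Total: 32.

32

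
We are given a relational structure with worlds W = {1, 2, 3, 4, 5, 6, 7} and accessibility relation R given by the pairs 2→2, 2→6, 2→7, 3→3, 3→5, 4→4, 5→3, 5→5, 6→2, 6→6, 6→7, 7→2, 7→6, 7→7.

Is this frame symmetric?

Symmetric: yes — every pair in R has its reverse in R.

Yes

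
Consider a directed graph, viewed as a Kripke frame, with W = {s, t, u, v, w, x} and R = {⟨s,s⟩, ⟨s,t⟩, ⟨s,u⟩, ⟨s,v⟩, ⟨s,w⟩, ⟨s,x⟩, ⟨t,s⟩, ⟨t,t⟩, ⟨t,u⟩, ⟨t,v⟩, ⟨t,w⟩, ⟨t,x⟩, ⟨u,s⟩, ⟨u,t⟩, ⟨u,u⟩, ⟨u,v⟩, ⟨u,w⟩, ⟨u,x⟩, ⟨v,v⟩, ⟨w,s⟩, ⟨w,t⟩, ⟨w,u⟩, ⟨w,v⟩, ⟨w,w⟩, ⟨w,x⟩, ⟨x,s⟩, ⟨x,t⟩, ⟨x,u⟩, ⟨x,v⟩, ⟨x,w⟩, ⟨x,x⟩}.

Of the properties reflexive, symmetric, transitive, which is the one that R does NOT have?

symmetric

Reflexive: yes — every world is R-related to itself.
Symmetric: no — s R v but not v R s.
Transitive: yes — every two-step R-path is closed by a direct edge.
Only symmetric fails.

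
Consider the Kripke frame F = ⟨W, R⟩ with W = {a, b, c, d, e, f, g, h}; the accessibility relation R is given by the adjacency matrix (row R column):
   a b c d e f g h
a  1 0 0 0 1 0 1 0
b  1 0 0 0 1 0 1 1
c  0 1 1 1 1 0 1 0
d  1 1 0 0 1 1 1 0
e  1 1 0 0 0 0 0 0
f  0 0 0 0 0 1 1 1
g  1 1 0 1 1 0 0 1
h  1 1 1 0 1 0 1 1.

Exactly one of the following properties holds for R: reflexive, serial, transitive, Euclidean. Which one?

Reflexive: no — b is not related to itself.
Serial: yes — every world has a successor (e.g. a R a).
Transitive: no — a R e and e R b, but not a R b.
Euclidean: no — a R e and a R g, but not e R g.
Only serial holds.

serial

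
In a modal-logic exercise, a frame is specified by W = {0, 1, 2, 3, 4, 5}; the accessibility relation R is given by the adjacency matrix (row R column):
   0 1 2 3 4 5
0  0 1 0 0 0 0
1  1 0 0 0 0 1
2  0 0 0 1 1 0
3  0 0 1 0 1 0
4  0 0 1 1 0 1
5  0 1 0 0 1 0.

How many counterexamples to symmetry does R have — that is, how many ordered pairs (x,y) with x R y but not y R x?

R is symmetric; there are no such tuples.

0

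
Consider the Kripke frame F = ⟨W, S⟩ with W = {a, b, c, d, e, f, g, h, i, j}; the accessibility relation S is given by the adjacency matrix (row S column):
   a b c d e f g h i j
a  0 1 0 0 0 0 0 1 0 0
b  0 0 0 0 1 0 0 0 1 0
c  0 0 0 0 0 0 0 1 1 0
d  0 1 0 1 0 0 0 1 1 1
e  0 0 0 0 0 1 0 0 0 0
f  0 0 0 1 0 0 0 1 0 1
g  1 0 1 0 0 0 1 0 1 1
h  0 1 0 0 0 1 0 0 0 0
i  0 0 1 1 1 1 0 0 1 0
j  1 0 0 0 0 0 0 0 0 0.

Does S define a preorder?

No

Reflexive: no — a is not related to itself.
Transitive: no — a S b and b S e, but not a S e.
So S is not a preorder.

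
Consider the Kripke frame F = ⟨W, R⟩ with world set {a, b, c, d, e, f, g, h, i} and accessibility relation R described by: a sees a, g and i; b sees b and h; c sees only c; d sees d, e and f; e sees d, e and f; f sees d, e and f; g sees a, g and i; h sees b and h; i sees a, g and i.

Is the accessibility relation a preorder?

Reflexive: yes — every world is R-related to itself.
Transitive: yes — every two-step R-path is closed by a direct edge.
So R is a preorder.

Yes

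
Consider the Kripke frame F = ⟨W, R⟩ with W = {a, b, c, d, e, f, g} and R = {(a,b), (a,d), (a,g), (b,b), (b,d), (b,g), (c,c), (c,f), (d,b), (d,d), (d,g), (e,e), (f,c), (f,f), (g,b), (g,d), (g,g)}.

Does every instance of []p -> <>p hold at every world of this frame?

By correspondence theory, D is valid on a frame iff R is serial.
Serial: yes — every world has a successor (e.g. a R b).

Yes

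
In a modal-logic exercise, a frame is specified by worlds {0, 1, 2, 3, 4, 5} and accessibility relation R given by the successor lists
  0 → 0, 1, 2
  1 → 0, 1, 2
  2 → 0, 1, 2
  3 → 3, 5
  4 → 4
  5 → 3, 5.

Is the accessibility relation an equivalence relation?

Yes

Reflexive: yes — every world is R-related to itself.
Symmetric: yes — every pair in R has its reverse in R.
Transitive: yes — every two-step R-path is closed by a direct edge.
So R is an equivalence relation.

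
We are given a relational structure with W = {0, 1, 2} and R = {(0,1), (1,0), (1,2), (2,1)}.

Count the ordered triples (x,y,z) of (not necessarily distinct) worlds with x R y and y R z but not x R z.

6

Enumerating: (0,1,0), (0,1,2), (1,0,1), (1,2,1), (2,1,0), (2,1,2).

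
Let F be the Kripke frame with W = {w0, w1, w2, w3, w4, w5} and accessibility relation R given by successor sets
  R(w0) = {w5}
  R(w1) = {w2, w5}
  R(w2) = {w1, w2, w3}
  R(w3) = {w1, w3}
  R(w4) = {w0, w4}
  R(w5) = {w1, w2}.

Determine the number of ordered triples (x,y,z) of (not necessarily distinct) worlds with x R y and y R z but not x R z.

11

Enumerating: (w0,w5,w1), (w0,w5,w2), (w1,w2,w1), (w1,w2,w3), (w1,w5,w1), (w2,w1,w5), (w3,w1,w2), (w3,w1,w5), (w4,w0,w5), (w5,w1,w5), (w5,w2,w3).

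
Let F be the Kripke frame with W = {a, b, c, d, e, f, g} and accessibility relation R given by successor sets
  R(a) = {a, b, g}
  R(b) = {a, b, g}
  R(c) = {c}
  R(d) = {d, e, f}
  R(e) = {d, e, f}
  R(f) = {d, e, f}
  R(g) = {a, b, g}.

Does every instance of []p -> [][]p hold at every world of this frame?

Yes

The schema 4 characterises exactly the transitive frames.
Transitive: yes — every two-step R-path is closed by a direct edge.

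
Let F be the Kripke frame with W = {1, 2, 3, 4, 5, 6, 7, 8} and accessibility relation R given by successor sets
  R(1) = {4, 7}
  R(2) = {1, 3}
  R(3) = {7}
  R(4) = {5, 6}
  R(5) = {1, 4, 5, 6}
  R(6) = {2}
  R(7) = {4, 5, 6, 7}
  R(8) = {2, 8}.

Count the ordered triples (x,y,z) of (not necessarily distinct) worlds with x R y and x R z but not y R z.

27

Enumerating: (1,4,4), (1,4,7), (2,1,1), (2,1,3), (2,3,1), (2,3,3), (4,6,5), (4,6,6), (5,1,1), (5,1,5), (5,1,6), (5,4,1), … and 15 more.
Total: 27.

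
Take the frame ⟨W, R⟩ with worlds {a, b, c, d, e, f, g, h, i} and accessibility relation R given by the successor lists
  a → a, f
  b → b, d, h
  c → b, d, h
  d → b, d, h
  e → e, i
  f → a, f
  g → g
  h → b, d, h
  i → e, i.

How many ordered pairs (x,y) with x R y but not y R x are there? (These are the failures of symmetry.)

3

Enumerating: (c,b), (c,d), (c,h).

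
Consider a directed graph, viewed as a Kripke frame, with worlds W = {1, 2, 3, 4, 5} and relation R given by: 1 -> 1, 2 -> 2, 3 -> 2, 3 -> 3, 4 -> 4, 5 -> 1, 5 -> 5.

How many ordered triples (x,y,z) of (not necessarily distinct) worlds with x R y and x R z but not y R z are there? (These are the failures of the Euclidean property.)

Enumerating: (3,2,3), (5,1,5).

2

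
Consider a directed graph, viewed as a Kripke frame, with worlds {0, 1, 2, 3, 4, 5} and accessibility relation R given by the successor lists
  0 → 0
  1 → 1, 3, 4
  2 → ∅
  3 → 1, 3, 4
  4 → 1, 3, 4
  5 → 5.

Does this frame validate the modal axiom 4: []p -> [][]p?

Yes

Axiom 4 corresponds to the accessibility relation being transitive.
Transitive: yes — every two-step R-path is closed by a direct edge.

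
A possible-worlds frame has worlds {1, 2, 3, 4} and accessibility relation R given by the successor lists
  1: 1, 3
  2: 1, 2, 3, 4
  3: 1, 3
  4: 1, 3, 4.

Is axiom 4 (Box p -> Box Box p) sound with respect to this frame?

By correspondence theory, 4 is valid on a frame iff R is transitive.
Transitive: yes — every two-step R-path is closed by a direct edge.

Yes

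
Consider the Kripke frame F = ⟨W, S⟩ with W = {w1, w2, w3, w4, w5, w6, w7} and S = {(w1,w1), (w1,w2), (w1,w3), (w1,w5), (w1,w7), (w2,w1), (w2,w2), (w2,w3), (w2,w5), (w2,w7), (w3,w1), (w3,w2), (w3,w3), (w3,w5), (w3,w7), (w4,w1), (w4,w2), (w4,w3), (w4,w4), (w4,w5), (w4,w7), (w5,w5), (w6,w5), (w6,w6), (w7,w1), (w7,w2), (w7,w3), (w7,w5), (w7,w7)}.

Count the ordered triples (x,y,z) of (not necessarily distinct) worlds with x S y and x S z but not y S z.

Enumerating: (w1,w5,w1), (w1,w5,w2), (w1,w5,w3), (w1,w5,w7), (w2,w5,w1), (w2,w5,w2), (w2,w5,w3), (w2,w5,w7), (w3,w5,w1), (w3,w5,w2), (w3,w5,w3), (w3,w5,w7), … and 14 more.
Total: 26.

26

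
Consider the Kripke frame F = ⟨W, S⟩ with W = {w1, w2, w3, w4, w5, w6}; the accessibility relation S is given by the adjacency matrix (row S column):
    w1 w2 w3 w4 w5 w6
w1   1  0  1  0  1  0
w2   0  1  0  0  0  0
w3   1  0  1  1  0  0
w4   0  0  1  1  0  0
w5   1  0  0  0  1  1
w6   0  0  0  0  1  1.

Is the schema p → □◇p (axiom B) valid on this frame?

Axiom B corresponds to the accessibility relation being symmetric.
Symmetric: yes — every pair in S has its reverse in S.

Yes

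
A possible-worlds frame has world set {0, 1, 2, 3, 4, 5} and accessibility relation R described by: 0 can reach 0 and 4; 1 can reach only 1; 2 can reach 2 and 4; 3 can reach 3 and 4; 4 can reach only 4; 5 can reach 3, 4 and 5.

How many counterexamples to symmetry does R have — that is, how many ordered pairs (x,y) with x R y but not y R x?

Enumerating: (0,4), (2,4), (3,4), (5,3), (5,4).

5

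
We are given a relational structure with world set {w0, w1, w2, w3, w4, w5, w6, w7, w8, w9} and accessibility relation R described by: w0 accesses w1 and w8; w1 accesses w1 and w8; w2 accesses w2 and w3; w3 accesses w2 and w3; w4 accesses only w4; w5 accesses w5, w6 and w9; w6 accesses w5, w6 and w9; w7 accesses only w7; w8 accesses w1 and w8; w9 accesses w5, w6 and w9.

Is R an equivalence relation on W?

No

Reflexive: no — w0 is not related to itself.
Symmetric: no — w0 R w1 but not w1 R w0.
Transitive: yes — every two-step R-path is closed by a direct edge.
So R is not an equivalence relation.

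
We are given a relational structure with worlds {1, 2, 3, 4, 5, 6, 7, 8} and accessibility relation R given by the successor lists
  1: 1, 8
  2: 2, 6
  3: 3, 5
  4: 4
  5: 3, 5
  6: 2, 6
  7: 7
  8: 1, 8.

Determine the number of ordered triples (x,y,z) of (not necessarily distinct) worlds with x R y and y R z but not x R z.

R is transitive; there are no such tuples.

0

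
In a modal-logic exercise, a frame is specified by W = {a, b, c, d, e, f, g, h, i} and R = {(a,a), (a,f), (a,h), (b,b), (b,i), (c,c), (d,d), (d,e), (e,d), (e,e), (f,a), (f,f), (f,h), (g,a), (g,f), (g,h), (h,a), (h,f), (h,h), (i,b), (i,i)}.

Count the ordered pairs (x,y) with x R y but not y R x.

3

Enumerating: (g,a), (g,f), (g,h).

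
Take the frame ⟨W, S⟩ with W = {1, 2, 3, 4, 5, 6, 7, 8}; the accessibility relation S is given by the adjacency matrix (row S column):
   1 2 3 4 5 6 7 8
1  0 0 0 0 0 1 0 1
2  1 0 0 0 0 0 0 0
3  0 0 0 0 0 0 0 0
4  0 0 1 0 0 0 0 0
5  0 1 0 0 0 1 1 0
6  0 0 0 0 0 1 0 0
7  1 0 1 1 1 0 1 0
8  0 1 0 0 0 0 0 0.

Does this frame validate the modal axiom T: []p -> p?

No

By correspondence theory, T is valid on a frame iff S is reflexive.
Reflexive: no — 1 is not related to itself.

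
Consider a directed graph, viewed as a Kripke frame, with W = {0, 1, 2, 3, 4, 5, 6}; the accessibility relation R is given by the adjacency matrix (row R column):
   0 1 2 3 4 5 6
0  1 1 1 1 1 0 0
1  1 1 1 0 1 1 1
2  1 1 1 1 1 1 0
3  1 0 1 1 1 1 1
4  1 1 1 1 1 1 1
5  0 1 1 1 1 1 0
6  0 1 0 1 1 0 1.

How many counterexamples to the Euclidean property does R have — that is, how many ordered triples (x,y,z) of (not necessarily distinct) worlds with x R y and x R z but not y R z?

Enumerating: (0,1,3), (0,3,1), (1,0,5), (1,0,6), (1,2,6), (1,5,0), (1,5,6), (1,6,0), (1,6,2), (1,6,5), (2,0,5), (2,1,3), … and 24 more.
Total: 36.

36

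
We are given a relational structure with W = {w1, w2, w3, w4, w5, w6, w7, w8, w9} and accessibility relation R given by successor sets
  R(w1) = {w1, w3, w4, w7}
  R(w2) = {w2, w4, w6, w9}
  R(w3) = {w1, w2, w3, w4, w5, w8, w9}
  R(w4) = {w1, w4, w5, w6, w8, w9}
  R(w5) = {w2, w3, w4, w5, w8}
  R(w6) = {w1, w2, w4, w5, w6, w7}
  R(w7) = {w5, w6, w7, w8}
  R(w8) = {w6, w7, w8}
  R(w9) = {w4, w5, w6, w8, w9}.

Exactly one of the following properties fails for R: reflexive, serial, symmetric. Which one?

symmetric

Reflexive: yes — every world is R-related to itself.
Serial: yes — every world has a successor (e.g. w1 R w1).
Symmetric: no — w1 R w7 but not w7 R w1.
Only symmetric fails.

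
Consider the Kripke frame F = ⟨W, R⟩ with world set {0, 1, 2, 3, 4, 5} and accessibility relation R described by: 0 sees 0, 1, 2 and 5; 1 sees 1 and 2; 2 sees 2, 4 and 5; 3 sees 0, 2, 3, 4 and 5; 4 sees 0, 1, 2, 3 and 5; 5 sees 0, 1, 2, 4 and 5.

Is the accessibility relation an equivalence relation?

No

Reflexive: no — 4 is not related to itself.
Symmetric: no — 0 R 1 but not 1 R 0.
Transitive: no — 0 R 2 and 2 R 4, but not 0 R 4.
So R is not an equivalence relation.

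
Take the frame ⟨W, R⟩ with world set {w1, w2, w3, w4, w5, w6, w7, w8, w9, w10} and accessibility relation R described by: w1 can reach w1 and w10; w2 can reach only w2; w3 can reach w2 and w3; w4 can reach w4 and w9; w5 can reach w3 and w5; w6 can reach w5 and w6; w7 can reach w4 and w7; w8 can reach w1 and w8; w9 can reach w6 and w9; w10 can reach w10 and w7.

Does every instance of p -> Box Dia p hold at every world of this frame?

Axiom B corresponds to the accessibility relation being symmetric.
Symmetric: no — w1 R w10 but not w10 R w1.

No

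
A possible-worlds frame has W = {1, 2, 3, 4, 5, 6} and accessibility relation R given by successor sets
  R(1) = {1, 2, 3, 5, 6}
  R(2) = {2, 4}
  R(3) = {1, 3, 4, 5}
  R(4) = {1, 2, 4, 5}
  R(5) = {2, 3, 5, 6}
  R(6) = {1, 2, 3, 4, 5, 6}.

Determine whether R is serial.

Serial: yes — every world has a successor (e.g. 1 R 1).

Yes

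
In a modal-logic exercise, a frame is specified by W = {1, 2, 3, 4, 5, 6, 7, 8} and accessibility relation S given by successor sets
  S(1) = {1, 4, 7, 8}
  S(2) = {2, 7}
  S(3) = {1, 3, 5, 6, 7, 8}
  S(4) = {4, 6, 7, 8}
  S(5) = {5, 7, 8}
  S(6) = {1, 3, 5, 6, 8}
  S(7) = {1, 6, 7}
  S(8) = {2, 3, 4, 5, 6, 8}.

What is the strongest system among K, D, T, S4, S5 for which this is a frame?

T

Serial (axiom D): yes — every world has a successor (e.g. 1 S 1).
Reflexive (axiom T): yes — every world is S-related to itself.
Transitive (axiom 4): no — 1 S 4 and 4 S 6, but not 1 S 6.
Euclidean (axiom 5): no — 1 S 7 and 1 S 4, but not 7 S 4.
So F validates K, D, T; S4 would additionally require S to be transitive. The strongest is T.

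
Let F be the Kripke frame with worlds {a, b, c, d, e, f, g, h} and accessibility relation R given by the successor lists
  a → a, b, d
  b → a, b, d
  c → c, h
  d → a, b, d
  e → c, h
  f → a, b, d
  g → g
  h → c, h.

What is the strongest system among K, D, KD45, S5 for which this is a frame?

KD45

Serial (axiom D): yes — every world has a successor (e.g. a R a).
Euclidean (axiom 5): yes — any two successors of a common world are R-related.
Transitive (axiom 4): yes — every two-step R-path is closed by a direct edge.
Reflexive (axiom T): no — e is not related to itself.
So F validates K, D, KD45; S5 would additionally require R to be reflexive. The strongest is KD45.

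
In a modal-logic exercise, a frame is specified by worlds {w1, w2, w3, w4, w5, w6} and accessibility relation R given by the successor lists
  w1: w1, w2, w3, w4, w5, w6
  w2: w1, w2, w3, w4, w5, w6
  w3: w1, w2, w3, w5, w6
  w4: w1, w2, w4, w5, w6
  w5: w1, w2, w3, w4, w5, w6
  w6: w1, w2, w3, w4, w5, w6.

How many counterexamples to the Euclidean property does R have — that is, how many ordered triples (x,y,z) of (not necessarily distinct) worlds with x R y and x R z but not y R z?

8

Enumerating: (w1,w3,w4), (w1,w4,w3), (w2,w3,w4), (w2,w4,w3), (w5,w3,w4), (w5,w4,w3), (w6,w3,w4), (w6,w4,w3).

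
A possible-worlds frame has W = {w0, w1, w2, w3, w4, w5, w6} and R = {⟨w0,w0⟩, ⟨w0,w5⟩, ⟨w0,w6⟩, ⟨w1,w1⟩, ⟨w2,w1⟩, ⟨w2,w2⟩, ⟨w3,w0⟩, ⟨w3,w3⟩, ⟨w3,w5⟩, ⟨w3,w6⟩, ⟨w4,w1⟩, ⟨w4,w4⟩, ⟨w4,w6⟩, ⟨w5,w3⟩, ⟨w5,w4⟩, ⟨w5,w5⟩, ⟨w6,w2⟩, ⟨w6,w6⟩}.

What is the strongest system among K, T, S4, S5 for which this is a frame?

Reflexive (axiom T): yes — every world is R-related to itself.
Transitive (axiom 4): no — w0 R w5 and w5 R w3, but not w0 R w3.
Euclidean (axiom 5): no — w0 R w5 and w0 R w6, but not w5 R w6.
So F validates K, T; S4 would additionally require R to be transitive. The strongest is T.

T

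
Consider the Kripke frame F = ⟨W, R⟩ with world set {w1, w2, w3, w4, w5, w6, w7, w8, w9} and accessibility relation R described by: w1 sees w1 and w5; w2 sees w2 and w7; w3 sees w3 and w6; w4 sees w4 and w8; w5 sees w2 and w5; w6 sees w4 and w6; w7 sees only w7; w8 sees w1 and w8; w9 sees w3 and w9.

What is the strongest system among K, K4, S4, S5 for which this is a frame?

K

Transitive (axiom 4): no — w1 R w5 and w5 R w2, but not w1 R w2.
Reflexive (axiom T): yes — every world is R-related to itself.
Euclidean (axiom 5): no — w1 R w5 and w1 R w1, but not w5 R w1.
So F validates K; K4 would additionally require R to be transitive. The strongest is K.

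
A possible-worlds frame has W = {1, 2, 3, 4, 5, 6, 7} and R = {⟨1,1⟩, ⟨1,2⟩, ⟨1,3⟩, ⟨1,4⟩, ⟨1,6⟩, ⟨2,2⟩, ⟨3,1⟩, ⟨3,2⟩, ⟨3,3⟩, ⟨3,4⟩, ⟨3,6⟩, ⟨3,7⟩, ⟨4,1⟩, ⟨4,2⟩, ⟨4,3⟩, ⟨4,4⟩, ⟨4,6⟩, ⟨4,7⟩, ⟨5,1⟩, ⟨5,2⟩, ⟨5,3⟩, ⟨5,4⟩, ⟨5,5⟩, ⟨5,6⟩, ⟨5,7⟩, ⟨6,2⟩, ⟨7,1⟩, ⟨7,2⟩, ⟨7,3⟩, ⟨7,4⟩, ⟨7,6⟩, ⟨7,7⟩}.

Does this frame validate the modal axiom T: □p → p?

Axiom T corresponds to the accessibility relation being reflexive.
Reflexive: no — 6 is not related to itself.

No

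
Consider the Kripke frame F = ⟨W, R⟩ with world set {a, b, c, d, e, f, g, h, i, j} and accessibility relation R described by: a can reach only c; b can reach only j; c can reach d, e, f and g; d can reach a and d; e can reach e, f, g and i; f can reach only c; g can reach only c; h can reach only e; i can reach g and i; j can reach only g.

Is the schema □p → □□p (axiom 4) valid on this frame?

The schema 4 characterises exactly the transitive frames.
Transitive: no — a R c and c R d, but not a R d.

No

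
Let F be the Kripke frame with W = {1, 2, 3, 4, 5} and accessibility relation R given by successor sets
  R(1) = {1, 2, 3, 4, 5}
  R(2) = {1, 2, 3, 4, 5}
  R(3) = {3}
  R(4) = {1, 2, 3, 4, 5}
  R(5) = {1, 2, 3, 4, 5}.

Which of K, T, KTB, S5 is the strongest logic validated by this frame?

T

Reflexive (axiom T): yes — every world is R-related to itself.
Symmetric (axiom B): no — 1 R 3 but not 3 R 1.
Euclidean (axiom 5): no — 1 R 3 and 1 R 2, but not 3 R 2.
So F validates K, T; KTB would additionally require R to be symmetric. The strongest is T.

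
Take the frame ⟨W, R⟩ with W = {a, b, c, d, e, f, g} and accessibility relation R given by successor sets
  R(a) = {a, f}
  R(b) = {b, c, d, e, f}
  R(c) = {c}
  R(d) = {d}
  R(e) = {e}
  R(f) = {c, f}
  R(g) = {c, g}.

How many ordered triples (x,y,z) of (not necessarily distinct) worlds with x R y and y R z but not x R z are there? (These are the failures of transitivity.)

1

Enumerating: (a,f,c).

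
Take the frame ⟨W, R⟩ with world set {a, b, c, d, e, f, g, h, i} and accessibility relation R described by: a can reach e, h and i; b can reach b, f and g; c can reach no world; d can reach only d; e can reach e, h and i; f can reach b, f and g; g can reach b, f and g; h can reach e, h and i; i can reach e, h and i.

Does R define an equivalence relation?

Reflexive: no — a is not related to itself.
Symmetric: no — a R e but not e R a.
Transitive: yes — every two-step R-path is closed by a direct edge.
So R is not an equivalence relation.

No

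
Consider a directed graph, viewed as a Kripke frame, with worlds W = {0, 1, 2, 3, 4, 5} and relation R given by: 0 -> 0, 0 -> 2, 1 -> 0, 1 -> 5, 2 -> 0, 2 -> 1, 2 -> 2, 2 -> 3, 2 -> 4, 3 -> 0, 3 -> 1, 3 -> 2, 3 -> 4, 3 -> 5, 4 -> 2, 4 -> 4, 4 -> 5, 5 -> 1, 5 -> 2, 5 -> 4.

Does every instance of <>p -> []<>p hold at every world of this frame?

No

By correspondence theory, 5 is valid on a frame iff R is Euclidean.
Euclidean: no — 1 R 0 and 1 R 5, but not 0 R 5.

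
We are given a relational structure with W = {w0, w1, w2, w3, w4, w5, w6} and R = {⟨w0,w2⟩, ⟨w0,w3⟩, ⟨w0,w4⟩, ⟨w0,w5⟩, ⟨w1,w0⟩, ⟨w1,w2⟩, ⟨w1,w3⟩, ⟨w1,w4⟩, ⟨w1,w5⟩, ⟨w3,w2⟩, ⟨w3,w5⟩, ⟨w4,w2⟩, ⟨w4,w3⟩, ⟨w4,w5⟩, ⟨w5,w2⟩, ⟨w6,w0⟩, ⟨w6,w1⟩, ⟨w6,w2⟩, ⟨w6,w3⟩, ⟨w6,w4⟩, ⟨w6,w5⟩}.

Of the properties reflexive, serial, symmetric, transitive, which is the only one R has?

transitive

Reflexive: no — w0 is not related to itself.
Serial: no — w2 has no R-successor.
Symmetric: no — w0 R w2 but not w2 R w0.
Transitive: yes — every two-step R-path is closed by a direct edge.
Only transitive holds.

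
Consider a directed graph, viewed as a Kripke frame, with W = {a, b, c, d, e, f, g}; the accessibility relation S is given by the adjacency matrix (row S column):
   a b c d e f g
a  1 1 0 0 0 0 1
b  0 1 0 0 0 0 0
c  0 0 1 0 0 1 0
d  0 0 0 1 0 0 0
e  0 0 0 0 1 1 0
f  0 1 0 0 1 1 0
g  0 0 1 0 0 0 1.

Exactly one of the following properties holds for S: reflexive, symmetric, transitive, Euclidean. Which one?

Reflexive: yes — every world is S-related to itself.
Symmetric: no — a S b but not b S a.
Transitive: no — a S g and g S c, but not a S c.
Euclidean: no — a S b and a S g, but not b S g.
Only reflexive holds.

reflexive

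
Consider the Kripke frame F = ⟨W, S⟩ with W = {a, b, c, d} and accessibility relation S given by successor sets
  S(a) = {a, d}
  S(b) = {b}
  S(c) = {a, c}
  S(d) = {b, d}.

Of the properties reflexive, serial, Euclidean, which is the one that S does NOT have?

Reflexive: yes — every world is S-related to itself.
Serial: yes — every world has a successor (e.g. a S a).
Euclidean: no — a S d and a S a, but not d S a.
Only Euclidean fails.

Euclidean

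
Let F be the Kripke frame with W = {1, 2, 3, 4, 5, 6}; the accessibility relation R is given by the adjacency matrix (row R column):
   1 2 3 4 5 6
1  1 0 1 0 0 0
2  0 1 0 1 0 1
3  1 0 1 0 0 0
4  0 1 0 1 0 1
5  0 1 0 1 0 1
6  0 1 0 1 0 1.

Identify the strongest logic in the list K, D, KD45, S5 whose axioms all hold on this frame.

Serial (axiom D): yes — every world has a successor (e.g. 1 R 1).
Euclidean (axiom 5): yes — any two successors of a common world are R-related.
Transitive (axiom 4): yes — every two-step R-path is closed by a direct edge.
Reflexive (axiom T): no — 5 is not related to itself.
So F validates K, D, KD45; S5 would additionally require R to be reflexive. The strongest is KD45.

KD45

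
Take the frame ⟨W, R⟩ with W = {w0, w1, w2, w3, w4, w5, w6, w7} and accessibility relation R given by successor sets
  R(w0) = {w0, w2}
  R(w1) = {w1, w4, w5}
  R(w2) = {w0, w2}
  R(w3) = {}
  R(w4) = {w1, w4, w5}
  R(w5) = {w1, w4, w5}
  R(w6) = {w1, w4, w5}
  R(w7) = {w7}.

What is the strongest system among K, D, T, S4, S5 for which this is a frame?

K

Serial (axiom D): no — w3 has no R-successor.
Reflexive (axiom T): no — w3 is not related to itself.
Transitive (axiom 4): yes — every two-step R-path is closed by a direct edge.
Euclidean (axiom 5): yes — any two successors of a common world are R-related.
So F validates K; D would additionally require R to be serial. The strongest is K.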